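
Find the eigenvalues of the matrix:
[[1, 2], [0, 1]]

Characteristic equation: det(A - λI) = 0
λ² - (trace)λ + (det) = 0
trace = 1 + 1 = 2, det = (1)(1) - (2)(0) = 1
λ² - (2)λ + (1) = 0
λ = (2 ± √((2)² - 4·(1))) / 2 = (2 ± √0) / 2
Solving: λ = 1, 1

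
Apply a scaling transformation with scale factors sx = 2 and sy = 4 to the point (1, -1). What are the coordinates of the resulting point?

Scaling matrix:
[[2, 0], [0, 4]]
Result: (1 × 2, -1 × 4) = (2, -4)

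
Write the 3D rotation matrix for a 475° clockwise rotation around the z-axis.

Rotation matrix for clockwise 475° around z-axis:
A clockwise rotation by 475° is a counterclockwise rotation by -475°.
cos(-475°) = -0.4226, sin(-475°) = -0.9063
Result: [[-0.4226, 0.9063, 0], [-0.9063, -0.4226, 0], [0, 0, 1]]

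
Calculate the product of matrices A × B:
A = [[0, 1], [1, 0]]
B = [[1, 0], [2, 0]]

Matrix multiplication:
C[0][0] = 0×1 + 1×2 = 2
C[0][1] = 0×0 + 1×0 = 0
C[1][0] = 1×1 + 0×2 = 1
C[1][1] = 1×0 + 0×0 = 0
Result: [[2, 0], [1, 0]]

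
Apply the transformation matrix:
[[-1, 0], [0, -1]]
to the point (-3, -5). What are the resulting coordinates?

Matrix multiplication:
[[-1, 0], [0, -1]] × [-3, -5]ᵀ
= [(-1)(-3) + (0)(-5), (0)(-3) + (-1)(-5)]ᵀ
= [3, 5]ᵀ
Result: (3, 5)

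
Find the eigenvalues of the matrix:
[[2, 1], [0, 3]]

Characteristic equation: det(A - λI) = 0
λ² - (trace)λ + (det) = 0
trace = 2 + 3 = 5, det = (2)(3) - (1)(0) = 6
λ² - (5)λ + (6) = 0
λ = (5 ± √((5)² - 4·(6))) / 2 = (5 ± √1) / 2
Solving: λ = 2, 3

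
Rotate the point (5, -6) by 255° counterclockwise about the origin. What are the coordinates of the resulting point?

Rotation matrix for 255°: [[cos 255°, -sin 255°], [sin 255°, cos 255°]] ≈ [[-0.258819, 0.965926], [-0.965926, -0.258819]]
[[-0.258819, 0.965926], [-0.965926, -0.258819]] × [5, -6]ᵀ ≈ [-7.0897, -3.2767]ᵀ
Result: (-7.0897, -3.2767)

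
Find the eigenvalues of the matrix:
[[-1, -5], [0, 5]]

Characteristic equation: det(A - λI) = 0
λ² - (trace)λ + (det) = 0
trace = -1 + 5 = 4, det = (-1)(5) - (-5)(0) = -5
λ² - (4)λ + (-5) = 0
λ = (4 ± √((4)² - 4·(-5))) / 2 = (4 ± √36) / 2
Solving: λ = -1, 5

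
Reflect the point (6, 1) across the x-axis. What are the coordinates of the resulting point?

Reflection across x-axis: (6, 1) → (6, -1)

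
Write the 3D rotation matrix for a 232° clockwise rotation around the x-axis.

Rotation matrix for clockwise 232° around x-axis:
A clockwise rotation by 232° is a counterclockwise rotation by -232°.
cos(-232°) = -0.6157, sin(-232°) = 0.7880
Result: [[1, 0, 0], [0, -0.6157, -0.7880], [0, 0.7880, -0.6157]]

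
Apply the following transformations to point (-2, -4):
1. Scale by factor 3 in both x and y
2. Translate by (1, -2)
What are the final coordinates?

Step 1: Scale (-2, -4) by 3 → (-6, -12)
Step 2: Translate by (1, -2) → (-5, -14)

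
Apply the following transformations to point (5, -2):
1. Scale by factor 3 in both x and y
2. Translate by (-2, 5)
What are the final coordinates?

Step 1: Scale (5, -2) by 3 → (15, -6)
Step 2: Translate by (-2, 5) → (13, -1)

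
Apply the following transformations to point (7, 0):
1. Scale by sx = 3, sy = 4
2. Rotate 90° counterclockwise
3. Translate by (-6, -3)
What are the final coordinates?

Step 1: Scale → (21, 0)
Step 2: Rotate 90° → (0, 21)
Step 3: Translate → (-6, 18)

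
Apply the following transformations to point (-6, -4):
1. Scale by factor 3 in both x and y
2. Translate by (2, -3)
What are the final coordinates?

Step 1: Scale (-6, -4) by 3 → (-18, -12)
Step 2: Translate by (2, -3) → (-16, -15)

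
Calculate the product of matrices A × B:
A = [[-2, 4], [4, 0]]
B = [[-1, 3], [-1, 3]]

Matrix multiplication:
C[0][0] = -2×-1 + 4×-1 = -2
C[0][1] = -2×3 + 4×3 = 6
C[1][0] = 4×-1 + 0×-1 = -4
C[1][1] = 4×3 + 0×3 = 12
Result: [[-2, 6], [-4, 12]]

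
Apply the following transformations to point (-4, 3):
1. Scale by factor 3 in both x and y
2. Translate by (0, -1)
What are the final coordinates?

Step 1: Scale (-4, 3) by 3 → (-12, 9)
Step 2: Translate by (0, -1) → (-12, 8)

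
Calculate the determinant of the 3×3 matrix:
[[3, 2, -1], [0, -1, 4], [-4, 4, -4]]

Expansion along first row:
det = 3·det([[-1,4],[4,-4]]) - 2·det([[0,4],[-4,-4]]) + -1·det([[0,-1],[-4,4]])
    = 3·(-1·-4 - 4·4) - 2·(0·-4 - 4·-4) + -1·(0·4 - -1·-4)
    = 3·-12 - 2·16 + -1·-4
    = -36 + -32 + 4 = -64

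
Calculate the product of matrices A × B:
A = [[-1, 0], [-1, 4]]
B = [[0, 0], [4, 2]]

Matrix multiplication:
C[0][0] = -1×0 + 0×4 = 0
C[0][1] = -1×0 + 0×2 = 0
C[1][0] = -1×0 + 4×4 = 16
C[1][1] = -1×0 + 4×2 = 8
Result: [[0, 0], [16, 8]]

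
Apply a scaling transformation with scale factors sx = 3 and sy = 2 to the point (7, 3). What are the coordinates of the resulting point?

Scaling matrix:
[[3, 0], [0, 2]]
Result: (7 × 3, 3 × 2) = (21, 6)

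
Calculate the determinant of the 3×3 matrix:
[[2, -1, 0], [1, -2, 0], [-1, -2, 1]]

Expansion along first row:
det = 2·det([[-2,0],[-2,1]]) - -1·det([[1,0],[-1,1]]) + 0·det([[1,-2],[-1,-2]])
    = 2·(-2·1 - 0·-2) - -1·(1·1 - 0·-1) + 0·(1·-2 - -2·-1)
    = 2·-2 - -1·1 + 0·-4
    = -4 + 1 + 0 = -3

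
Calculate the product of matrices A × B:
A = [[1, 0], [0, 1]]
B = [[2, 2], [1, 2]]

Matrix multiplication:
C[0][0] = 1×2 + 0×1 = 2
C[0][1] = 1×2 + 0×2 = 2
C[1][0] = 0×2 + 1×1 = 1
C[1][1] = 0×2 + 1×2 = 2
Result: [[2, 2], [1, 2]]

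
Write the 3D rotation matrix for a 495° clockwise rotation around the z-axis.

Rotation matrix for clockwise 495° around z-axis:
A clockwise rotation by 495° is a counterclockwise rotation by -495°.
cos(-495°) = -√2/2, sin(-495°) = -√2/2
Result: [[-√2/2, √2/2, 0], [-√2/2, -√2/2, 0], [0, 0, 1]]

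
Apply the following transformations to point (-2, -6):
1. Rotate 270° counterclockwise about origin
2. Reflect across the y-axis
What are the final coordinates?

Step 1: Rotate 270° → (-6, 2)
Step 2: Reflect across y-axis → (6, 2)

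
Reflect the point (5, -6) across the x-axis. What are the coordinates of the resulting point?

Reflection across x-axis: (5, -6) → (5, 6)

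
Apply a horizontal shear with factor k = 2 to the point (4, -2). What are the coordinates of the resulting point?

Shear matrix for horizontal shear with factor k = 2:
[[1, 2], [0, 1]]
Result: (4, -2) → (0, -2)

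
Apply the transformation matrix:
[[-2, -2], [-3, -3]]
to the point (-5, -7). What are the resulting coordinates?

Matrix multiplication:
[[-2, -2], [-3, -3]] × [-5, -7]ᵀ
= [(-2)(-5) + (-2)(-7), (-3)(-5) + (-3)(-7)]ᵀ
= [24, 36]ᵀ
Result: (24, 36)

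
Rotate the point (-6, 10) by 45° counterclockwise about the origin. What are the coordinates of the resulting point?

Rotation matrix for 45°: [[cos 45°, -sin 45°], [sin 45°, cos 45°]] ≈ [[0.707107, -0.707107], [0.707107, 0.707107]]
[[0.707107, -0.707107], [0.707107, 0.707107]] × [-6, 10]ᵀ ≈ [-11.3137, 2.8284]ᵀ
Result: (-11.3137, 2.8284)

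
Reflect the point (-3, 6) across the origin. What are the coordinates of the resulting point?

Reflection across origin: (-3, 6) → (3, -6)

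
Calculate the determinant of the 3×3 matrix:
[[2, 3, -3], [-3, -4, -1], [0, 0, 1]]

Expansion along first row:
det = 2·det([[-4,-1],[0,1]]) - 3·det([[-3,-1],[0,1]]) + -3·det([[-3,-4],[0,0]])
    = 2·(-4·1 - -1·0) - 3·(-3·1 - -1·0) + -3·(-3·0 - -4·0)
    = 2·-4 - 3·-3 + -3·0
    = -8 + 9 + 0 = 1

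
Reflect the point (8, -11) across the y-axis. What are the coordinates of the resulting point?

Reflection across y-axis: (8, -11) → (-8, -11)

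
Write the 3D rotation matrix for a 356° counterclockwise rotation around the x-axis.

Rotation matrix for counterclockwise 356° around x-axis:
cos(356°) = 0.9976, sin(356°) = -0.0698
Result: [[1, 0, 0], [0, 0.9976, 0.0698], [0, -0.0698, 0.9976]]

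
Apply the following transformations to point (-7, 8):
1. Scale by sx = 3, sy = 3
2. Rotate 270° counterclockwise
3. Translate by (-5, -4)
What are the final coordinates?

Step 1: Scale → (-21, 24)
Step 2: Rotate 270° → (24, 21)
Step 3: Translate → (19, 17)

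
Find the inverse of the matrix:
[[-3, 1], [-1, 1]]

For [[a,b],[c,d]], inverse = (1/det)·[[d,-b],[-c,a]]
det = (-3)(1) - (1)(-1) = -3 - -1 = -2
Inverse = (1/-2)·[[1, -1], [1, -3]]
= [[-1/2, 1/2], [-1/2, 3/2]]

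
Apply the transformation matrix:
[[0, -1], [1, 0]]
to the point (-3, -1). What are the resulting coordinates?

Matrix multiplication:
[[0, -1], [1, 0]] × [-3, -1]ᵀ
= [(0)(-3) + (-1)(-1), (1)(-3) + (0)(-1)]ᵀ
= [1, -3]ᵀ
Result: (1, -3)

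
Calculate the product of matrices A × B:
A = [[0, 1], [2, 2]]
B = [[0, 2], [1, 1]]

Matrix multiplication:
C[0][0] = 0×0 + 1×1 = 1
C[0][1] = 0×2 + 1×1 = 1
C[1][0] = 2×0 + 2×1 = 2
C[1][1] = 2×2 + 2×1 = 6
Result: [[1, 1], [2, 6]]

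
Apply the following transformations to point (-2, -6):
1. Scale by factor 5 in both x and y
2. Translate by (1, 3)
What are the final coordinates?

Step 1: Scale (-2, -6) by 5 → (-10, -30)
Step 2: Translate by (1, 3) → (-9, -27)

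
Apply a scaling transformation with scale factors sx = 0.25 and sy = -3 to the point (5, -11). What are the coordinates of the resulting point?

Scaling matrix:
[[0.25, 0], [0, -3]]
Result: (5 × 0.25, -11 × -3) = (1.25, 33)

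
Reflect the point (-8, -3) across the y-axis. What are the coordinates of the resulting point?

Reflection across y-axis: (-8, -3) → (8, -3)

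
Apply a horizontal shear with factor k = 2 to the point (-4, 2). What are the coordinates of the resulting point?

Shear matrix for horizontal shear with factor k = 2:
[[1, 2], [0, 1]]
Result: (-4, 2) → (0, 2)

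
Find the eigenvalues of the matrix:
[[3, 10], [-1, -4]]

Characteristic equation: det(A - λI) = 0
λ² - (trace)λ + (det) = 0
trace = 3 + -4 = -1, det = (3)(-4) - (10)(-1) = -2
λ² - (-1)λ + (-2) = 0
λ = (-1 ± √((-1)² - 4·(-2))) / 2 = (-1 ± √9) / 2
Solving: λ = -2, 1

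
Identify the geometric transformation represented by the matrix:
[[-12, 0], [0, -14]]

This matrix represents: non-uniform scaling by sx = -12, sy = -14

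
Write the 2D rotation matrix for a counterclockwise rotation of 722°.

Rotation matrix formula: [[cos θ, -sin θ], [sin θ, cos θ]]
For θ = 722°:
cos(722°) = 0.9994
sin(722°) = 0.0349
Result: [[0.9994, -0.0349], [0.0349, 0.9994]]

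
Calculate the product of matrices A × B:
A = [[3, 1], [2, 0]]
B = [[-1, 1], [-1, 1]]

Matrix multiplication:
C[0][0] = 3×-1 + 1×-1 = -4
C[0][1] = 3×1 + 1×1 = 4
C[1][0] = 2×-1 + 0×-1 = -2
C[1][1] = 2×1 + 0×1 = 2
Result: [[-4, 4], [-2, 2]]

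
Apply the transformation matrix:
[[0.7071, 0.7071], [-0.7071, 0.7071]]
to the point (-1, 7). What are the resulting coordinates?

Matrix multiplication:
[[0.7071, 0.7071], [-0.7071, 0.7071]] × [-1, 7]ᵀ
= [(0.7071)(-1) + (0.7071)(7), (-0.7071)(-1) + (0.7071)(7)]ᵀ
= [4.2426, 5.6568]ᵀ
Result: (4.2426, 5.6568)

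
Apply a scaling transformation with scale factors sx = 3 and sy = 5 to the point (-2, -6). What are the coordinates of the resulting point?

Scaling matrix:
[[3, 0], [0, 5]]
Result: (-2 × 3, -6 × 5) = (-6, -30)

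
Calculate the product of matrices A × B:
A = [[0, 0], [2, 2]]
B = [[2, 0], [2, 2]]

Matrix multiplication:
C[0][0] = 0×2 + 0×2 = 0
C[0][1] = 0×0 + 0×2 = 0
C[1][0] = 2×2 + 2×2 = 8
C[1][1] = 2×0 + 2×2 = 4
Result: [[0, 0], [8, 4]]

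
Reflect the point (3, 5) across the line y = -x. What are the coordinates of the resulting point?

Reflection across line y = -x: (3, 5) → (-5, -3)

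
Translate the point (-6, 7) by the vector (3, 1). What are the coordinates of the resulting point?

Translation by (3, 1) (homogeneous matrix [[1, 0, 3], [0, 1, 1], [0, 0, 1]]):
x' = -6 + 3 = -3
y' = 7 + 1 = 8
Result: (-3, 8)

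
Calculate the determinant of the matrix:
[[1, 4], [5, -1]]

For a 2×2 matrix [[a, b], [c, d]], det = ad - bc
det = (1)(-1) - (4)(5) = -1 - 20 = -21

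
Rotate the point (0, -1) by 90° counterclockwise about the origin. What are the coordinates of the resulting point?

Rotation matrix for 90°: [[cos 90°, -sin 90°], [sin 90°, cos 90°]] = [[0, -1], [1, 0]]
[[0, -1], [1, 0]] × [0, -1]ᵀ = [1, 0]ᵀ
Result: (1, 0)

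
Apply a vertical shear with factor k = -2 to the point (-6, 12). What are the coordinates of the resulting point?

Shear matrix for vertical shear with factor k = -2:
[[1, 0], [-2, 1]]
Result: (-6, 12) → (-6, 24)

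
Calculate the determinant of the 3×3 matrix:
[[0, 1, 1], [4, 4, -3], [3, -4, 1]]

Expansion along first row:
det = 0·det([[4,-3],[-4,1]]) - 1·det([[4,-3],[3,1]]) + 1·det([[4,4],[3,-4]])
    = 0·(4·1 - -3·-4) - 1·(4·1 - -3·3) + 1·(4·-4 - 4·3)
    = 0·-8 - 1·13 + 1·-28
    = 0 + -13 + -28 = -41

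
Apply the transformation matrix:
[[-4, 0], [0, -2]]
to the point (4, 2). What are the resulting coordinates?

Matrix multiplication:
[[-4, 0], [0, -2]] × [4, 2]ᵀ
= [(-4)(4) + (0)(2), (0)(4) + (-2)(2)]ᵀ
= [-16, -4]ᵀ
Result: (-16, -4)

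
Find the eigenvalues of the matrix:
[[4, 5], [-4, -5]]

Characteristic equation: det(A - λI) = 0
λ² - (trace)λ + (det) = 0
trace = 4 + -5 = -1, det = (4)(-5) - (5)(-4) = 0
λ² - (-1)λ + (0) = 0
λ = (-1 ± √((-1)² - 4·(0))) / 2 = (-1 ± √1) / 2
Solving: λ = -1, 0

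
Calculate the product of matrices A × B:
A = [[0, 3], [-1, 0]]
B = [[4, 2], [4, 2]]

Matrix multiplication:
C[0][0] = 0×4 + 3×4 = 12
C[0][1] = 0×2 + 3×2 = 6
C[1][0] = -1×4 + 0×4 = -4
C[1][1] = -1×2 + 0×2 = -2
Result: [[12, 6], [-4, -2]]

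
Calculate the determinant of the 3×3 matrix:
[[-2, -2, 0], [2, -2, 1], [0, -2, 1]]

Expansion along first row:
det = -2·det([[-2,1],[-2,1]]) - -2·det([[2,1],[0,1]]) + 0·det([[2,-2],[0,-2]])
    = -2·(-2·1 - 1·-2) - -2·(2·1 - 1·0) + 0·(2·-2 - -2·0)
    = -2·0 - -2·2 + 0·-4
    = 0 + 4 + 0 = 4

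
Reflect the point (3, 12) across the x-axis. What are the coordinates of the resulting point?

Reflection across x-axis: (3, 12) → (3, -12)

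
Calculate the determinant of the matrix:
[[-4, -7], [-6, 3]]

For a 2×2 matrix [[a, b], [c, d]], det = ad - bc
det = (-4)(3) - (-7)(-6) = -12 - 42 = -54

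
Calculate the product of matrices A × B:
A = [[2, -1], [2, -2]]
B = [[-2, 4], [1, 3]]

Matrix multiplication:
C[0][0] = 2×-2 + -1×1 = -5
C[0][1] = 2×4 + -1×3 = 5
C[1][0] = 2×-2 + -2×1 = -6
C[1][1] = 2×4 + -2×3 = 2
Result: [[-5, 5], [-6, 2]]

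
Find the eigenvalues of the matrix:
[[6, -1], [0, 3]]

Characteristic equation: det(A - λI) = 0
λ² - (trace)λ + (det) = 0
trace = 6 + 3 = 9, det = (6)(3) - (-1)(0) = 18
λ² - (9)λ + (18) = 0
λ = (9 ± √((9)² - 4·(18))) / 2 = (9 ± √9) / 2
Solving: λ = 3, 6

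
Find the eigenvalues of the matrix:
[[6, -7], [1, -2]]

Characteristic equation: det(A - λI) = 0
λ² - (trace)λ + (det) = 0
trace = 6 + -2 = 4, det = (6)(-2) - (-7)(1) = -5
λ² - (4)λ + (-5) = 0
λ = (4 ± √((4)² - 4·(-5))) / 2 = (4 ± √36) / 2
Solving: λ = -1, 5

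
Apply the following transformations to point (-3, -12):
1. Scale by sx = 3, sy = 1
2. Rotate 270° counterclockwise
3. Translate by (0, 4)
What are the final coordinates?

Step 1: Scale → (-9, -12)
Step 2: Rotate 270° → (-12, 9)
Step 3: Translate → (-12, 13)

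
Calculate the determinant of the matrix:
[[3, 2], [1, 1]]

For a 2×2 matrix [[a, b], [c, d]], det = ad - bc
det = (3)(1) - (2)(1) = 3 - 2 = 1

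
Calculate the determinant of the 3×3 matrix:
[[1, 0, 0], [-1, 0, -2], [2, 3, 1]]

Expansion along first row:
det = 1·det([[0,-2],[3,1]]) - 0·det([[-1,-2],[2,1]]) + 0·det([[-1,0],[2,3]])
    = 1·(0·1 - -2·3) - 0·(-1·1 - -2·2) + 0·(-1·3 - 0·2)
    = 1·6 - 0·3 + 0·-3
    = 6 + 0 + 0 = 6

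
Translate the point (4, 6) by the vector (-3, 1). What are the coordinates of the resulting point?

Translation by (-3, 1) (homogeneous matrix [[1, 0, -3], [0, 1, 1], [0, 0, 1]]):
x' = 4 + -3 = 1
y' = 6 + 1 = 7
Result: (1, 7)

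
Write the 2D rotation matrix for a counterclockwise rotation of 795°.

Rotation matrix formula: [[cos θ, -sin θ], [sin θ, cos θ]]
For θ = 795°:
cos(795°) = 0.2588
sin(795°) = 0.9659
Result: [[0.2588, -0.9659], [0.9659, 0.2588]]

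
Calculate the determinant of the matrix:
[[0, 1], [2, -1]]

For a 2×2 matrix [[a, b], [c, d]], det = ad - bc
det = (0)(-1) - (1)(2) = 0 - 2 = -2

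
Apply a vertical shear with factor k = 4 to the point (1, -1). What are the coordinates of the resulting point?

Shear matrix for vertical shear with factor k = 4:
[[1, 0], [4, 1]]
Result: (1, -1) → (1, 3)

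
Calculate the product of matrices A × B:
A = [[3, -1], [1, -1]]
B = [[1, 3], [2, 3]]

Matrix multiplication:
C[0][0] = 3×1 + -1×2 = 1
C[0][1] = 3×3 + -1×3 = 6
C[1][0] = 1×1 + -1×2 = -1
C[1][1] = 1×3 + -1×3 = 0
Result: [[1, 6], [-1, 0]]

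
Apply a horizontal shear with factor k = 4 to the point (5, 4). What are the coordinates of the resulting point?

Shear matrix for horizontal shear with factor k = 4:
[[1, 4], [0, 1]]
Result: (5, 4) → (21, 4)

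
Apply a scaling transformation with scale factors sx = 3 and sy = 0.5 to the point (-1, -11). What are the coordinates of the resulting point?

Scaling matrix:
[[3, 0], [0, 0.50]]
Result: (-1 × 3, -11 × 0.5) = (-3, -5.5)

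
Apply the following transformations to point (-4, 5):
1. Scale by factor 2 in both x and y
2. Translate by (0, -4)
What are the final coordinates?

Step 1: Scale (-4, 5) by 2 → (-8, 10)
Step 2: Translate by (0, -4) → (-8, 6)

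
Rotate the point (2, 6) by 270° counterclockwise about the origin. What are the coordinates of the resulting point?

Rotation matrix for 270°: [[cos 270°, -sin 270°], [sin 270°, cos 270°]] = [[0, 1], [-1, 0]]
[[0, 1], [-1, 0]] × [2, 6]ᵀ = [6, -2]ᵀ
Result: (6, -2)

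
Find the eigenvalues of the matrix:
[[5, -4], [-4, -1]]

Characteristic equation: det(A - λI) = 0
λ² - (trace)λ + (det) = 0
trace = 5 + -1 = 4, det = (5)(-1) - (-4)(-4) = -21
λ² - (4)λ + (-21) = 0
λ = (4 ± √((4)² - 4·(-21))) / 2 = (4 ± √100) / 2
Solving: λ = -3, 7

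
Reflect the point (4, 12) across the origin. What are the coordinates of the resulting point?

Reflection across origin: (4, 12) → (-4, -12)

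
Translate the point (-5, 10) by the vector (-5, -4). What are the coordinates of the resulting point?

Translation by (-5, -4) (homogeneous matrix [[1, 0, -5], [0, 1, -4], [0, 0, 1]]):
x' = -5 + -5 = -10
y' = 10 + -4 = 6
Result: (-10, 6)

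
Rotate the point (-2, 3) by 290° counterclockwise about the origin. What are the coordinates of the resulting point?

Rotation matrix for 290°: [[cos 290°, -sin 290°], [sin 290°, cos 290°]] ≈ [[0.342020, 0.939693], [-0.939693, 0.342020]]
[[0.342020, 0.939693], [-0.939693, 0.342020]] × [-2, 3]ᵀ ≈ [2.1350, 2.9054]ᵀ
Result: (2.1350, 2.9054)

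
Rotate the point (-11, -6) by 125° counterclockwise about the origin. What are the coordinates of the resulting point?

Rotation matrix for 125°: [[cos 125°, -sin 125°], [sin 125°, cos 125°]] ≈ [[-0.573576, -0.819152], [0.819152, -0.573576]]
[[-0.573576, -0.819152], [0.819152, -0.573576]] × [-11, -6]ᵀ ≈ [11.2243, -5.5692]ᵀ
Result: (11.2243, -5.5692)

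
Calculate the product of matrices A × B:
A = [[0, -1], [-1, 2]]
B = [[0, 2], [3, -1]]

Matrix multiplication:
C[0][0] = 0×0 + -1×3 = -3
C[0][1] = 0×2 + -1×-1 = 1
C[1][0] = -1×0 + 2×3 = 6
C[1][1] = -1×2 + 2×-1 = -4
Result: [[-3, 1], [6, -4]]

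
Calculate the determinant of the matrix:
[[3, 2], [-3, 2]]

For a 2×2 matrix [[a, b], [c, d]], det = ad - bc
det = (3)(2) - (2)(-3) = 6 - -6 = 12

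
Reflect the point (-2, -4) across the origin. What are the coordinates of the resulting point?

Reflection across origin: (-2, -4) → (2, 4)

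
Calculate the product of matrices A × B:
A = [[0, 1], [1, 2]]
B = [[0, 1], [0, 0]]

Matrix multiplication:
C[0][0] = 0×0 + 1×0 = 0
C[0][1] = 0×1 + 1×0 = 0
C[1][0] = 1×0 + 2×0 = 0
C[1][1] = 1×1 + 2×0 = 1
Result: [[0, 0], [0, 1]]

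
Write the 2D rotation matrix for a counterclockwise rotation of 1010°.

Rotation matrix formula: [[cos θ, -sin θ], [sin θ, cos θ]]
For θ = 1010°:
cos(1010°) = 0.3420
sin(1010°) = -0.9397
Result: [[0.3420, 0.9397], [-0.9397, 0.3420]]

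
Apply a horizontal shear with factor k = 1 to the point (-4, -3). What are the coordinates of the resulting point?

Shear matrix for horizontal shear with factor k = 1:
[[1, 1], [0, 1]]
Result: (-4, -3) → (-7, -3)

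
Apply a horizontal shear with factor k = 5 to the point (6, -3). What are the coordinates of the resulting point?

Shear matrix for horizontal shear with factor k = 5:
[[1, 5], [0, 1]]
Result: (6, -3) → (-9, -3)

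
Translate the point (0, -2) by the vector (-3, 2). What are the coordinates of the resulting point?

Translation by (-3, 2) (homogeneous matrix [[1, 0, -3], [0, 1, 2], [0, 0, 1]]):
x' = 0 + -3 = -3
y' = -2 + 2 = 0
Result: (-3, 0)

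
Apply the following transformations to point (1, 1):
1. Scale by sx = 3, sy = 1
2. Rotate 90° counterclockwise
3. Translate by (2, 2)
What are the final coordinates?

Step 1: Scale → (3, 1)
Step 2: Rotate 90° → (-1, 3)
Step 3: Translate → (1, 5)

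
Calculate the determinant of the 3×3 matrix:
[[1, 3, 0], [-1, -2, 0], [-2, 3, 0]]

Expansion along first row:
det = 1·det([[-2,0],[3,0]]) - 3·det([[-1,0],[-2,0]]) + 0·det([[-1,-2],[-2,3]])
    = 1·(-2·0 - 0·3) - 3·(-1·0 - 0·-2) + 0·(-1·3 - -2·-2)
    = 1·0 - 3·0 + 0·-7
    = 0 + 0 + 0 = 0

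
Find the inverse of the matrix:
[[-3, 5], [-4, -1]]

For [[a,b],[c,d]], inverse = (1/det)·[[d,-b],[-c,a]]
det = (-3)(-1) - (5)(-4) = 3 - -20 = 23
Inverse = (1/23)·[[-1, -5], [4, -3]]
= [[-1/23, -5/23], [4/23, -3/23]]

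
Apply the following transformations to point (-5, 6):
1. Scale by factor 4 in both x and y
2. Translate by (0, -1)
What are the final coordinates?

Step 1: Scale (-5, 6) by 4 → (-20, 24)
Step 2: Translate by (0, -1) → (-20, 23)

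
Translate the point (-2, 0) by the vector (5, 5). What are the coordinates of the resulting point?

Translation by (5, 5) (homogeneous matrix [[1, 0, 5], [0, 1, 5], [0, 0, 1]]):
x' = -2 + 5 = 3
y' = 0 + 5 = 5
Result: (3, 5)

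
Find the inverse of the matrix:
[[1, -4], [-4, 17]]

For [[a,b],[c,d]], inverse = (1/det)·[[d,-b],[-c,a]]
det = (1)(17) - (-4)(-4) = 17 - 16 = 1
Inverse = [[17, 4], [4, 1]]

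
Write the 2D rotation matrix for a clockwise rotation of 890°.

Rotation matrix formula: [[cos θ, -sin θ], [sin θ, cos θ]]
A clockwise rotation by 890° is equivalent to a counterclockwise rotation by -890°.
For θ = -890°:
cos(-890°) = -0.9848
sin(-890°) = -0.1736
Result: [[-0.9848, 0.1736], [-0.1736, -0.9848]]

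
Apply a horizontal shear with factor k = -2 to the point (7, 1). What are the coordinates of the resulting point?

Shear matrix for horizontal shear with factor k = -2:
[[1, -2], [0, 1]]
Result: (7, 1) → (5, 1)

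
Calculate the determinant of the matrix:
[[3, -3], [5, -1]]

For a 2×2 matrix [[a, b], [c, d]], det = ad - bc
det = (3)(-1) - (-3)(5) = -3 - -15 = 12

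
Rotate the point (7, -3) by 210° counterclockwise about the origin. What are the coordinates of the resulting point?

Rotation matrix for 210°: [[cos 210°, -sin 210°], [sin 210°, cos 210°]] ≈ [[-0.866025, 0.500000], [-0.500000, -0.866025]]
[[-0.866025, 0.500000], [-0.500000, -0.866025]] × [7, -3]ᵀ ≈ [-7.5622, -0.9019]ᵀ
Result: (-7.5622, -0.9019)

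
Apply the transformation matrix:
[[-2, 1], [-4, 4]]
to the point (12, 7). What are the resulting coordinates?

Matrix multiplication:
[[-2, 1], [-4, 4]] × [12, 7]ᵀ
= [(-2)(12) + (1)(7), (-4)(12) + (4)(7)]ᵀ
= [-17, -20]ᵀ
Result: (-17, -20)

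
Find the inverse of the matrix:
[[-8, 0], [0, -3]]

For [[a,b],[c,d]], inverse = (1/det)·[[d,-b],[-c,a]]
det = (-8)(-3) - (0)(0) = 24 - 0 = 24
Inverse = (1/24)·[[-3, 0], [0, -8]]
= [[-1/8, 0], [0, -1/3]]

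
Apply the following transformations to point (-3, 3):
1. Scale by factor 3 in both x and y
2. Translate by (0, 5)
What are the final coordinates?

Step 1: Scale (-3, 3) by 3 → (-9, 9)
Step 2: Translate by (0, 5) → (-9, 14)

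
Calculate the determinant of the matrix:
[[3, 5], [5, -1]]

For a 2×2 matrix [[a, b], [c, d]], det = ad - bc
det = (3)(-1) - (5)(5) = -3 - 25 = -28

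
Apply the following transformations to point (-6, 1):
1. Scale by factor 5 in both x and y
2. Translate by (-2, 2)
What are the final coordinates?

Step 1: Scale (-6, 1) by 5 → (-30, 5)
Step 2: Translate by (-2, 2) → (-32, 7)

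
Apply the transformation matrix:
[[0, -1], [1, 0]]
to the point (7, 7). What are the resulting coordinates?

Matrix multiplication:
[[0, -1], [1, 0]] × [7, 7]ᵀ
= [(0)(7) + (-1)(7), (1)(7) + (0)(7)]ᵀ
= [-7, 7]ᵀ
Result: (-7, 7)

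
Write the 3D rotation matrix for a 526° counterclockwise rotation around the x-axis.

Rotation matrix for counterclockwise 526° around x-axis:
cos(526°) = -0.9703, sin(526°) = 0.2419
Result: [[1, 0, 0], [0, -0.9703, -0.2419], [0, 0.2419, -0.9703]]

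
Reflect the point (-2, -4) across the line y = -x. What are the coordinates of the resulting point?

Reflection across line y = -x: (-2, -4) → (4, 2)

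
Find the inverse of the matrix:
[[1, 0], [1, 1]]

For [[a,b],[c,d]], inverse = (1/det)·[[d,-b],[-c,a]]
det = (1)(1) - (0)(1) = 1 - 0 = 1
Inverse = [[1, 0], [-1, 1]]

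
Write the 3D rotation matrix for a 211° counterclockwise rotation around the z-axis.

Rotation matrix for counterclockwise 211° around z-axis:
cos(211°) = -0.8572, sin(211°) = -0.5150
Result: [[-0.8572, 0.5150, 0], [-0.5150, -0.8572, 0], [0, 0, 1]]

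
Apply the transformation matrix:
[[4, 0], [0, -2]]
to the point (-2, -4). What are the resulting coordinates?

Matrix multiplication:
[[4, 0], [0, -2]] × [-2, -4]ᵀ
= [(4)(-2) + (0)(-4), (0)(-2) + (-2)(-4)]ᵀ
= [-8, 8]ᵀ
Result: (-8, 8)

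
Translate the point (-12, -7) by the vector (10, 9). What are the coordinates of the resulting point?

Translation by (10, 9) (homogeneous matrix [[1, 0, 10], [0, 1, 9], [0, 0, 1]]):
x' = -12 + 10 = -2
y' = -7 + 9 = 2
Result: (-2, 2)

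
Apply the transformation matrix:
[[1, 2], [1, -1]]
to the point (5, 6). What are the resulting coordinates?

Matrix multiplication:
[[1, 2], [1, -1]] × [5, 6]ᵀ
= [(1)(5) + (2)(6), (1)(5) + (-1)(6)]ᵀ
= [17, -1]ᵀ
Result: (17, -1)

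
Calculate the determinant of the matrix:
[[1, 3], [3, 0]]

For a 2×2 matrix [[a, b], [c, d]], det = ad - bc
det = (1)(0) - (3)(3) = 0 - 9 = -9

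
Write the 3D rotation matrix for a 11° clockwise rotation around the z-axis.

Rotation matrix for clockwise 11° around z-axis:
A clockwise rotation by 11° is a counterclockwise rotation by -11°.
cos(-11°) = 0.9816, sin(-11°) = -0.1908
Result: [[0.9816, 0.1908, 0], [-0.1908, 0.9816, 0], [0, 0, 1]]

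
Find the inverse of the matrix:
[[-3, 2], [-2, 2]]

For [[a,b],[c,d]], inverse = (1/det)·[[d,-b],[-c,a]]
det = (-3)(2) - (2)(-2) = -6 - -4 = -2
Inverse = (1/-2)·[[2, -2], [2, -3]]
= [[-1, 1], [-1, 3/2]]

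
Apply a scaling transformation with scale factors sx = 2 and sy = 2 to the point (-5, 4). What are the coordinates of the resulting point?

Scaling matrix:
[[2, 0], [0, 2]]
Result: (-5 × 2, 4 × 2) = (-10, 8)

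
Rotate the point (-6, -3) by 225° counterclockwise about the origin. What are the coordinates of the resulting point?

Rotation matrix for 225°: [[cos 225°, -sin 225°], [sin 225°, cos 225°]] ≈ [[-0.707107, 0.707107], [-0.707107, -0.707107]]
[[-0.707107, 0.707107], [-0.707107, -0.707107]] × [-6, -3]ᵀ ≈ [2.1213, 6.3640]ᵀ
Result: (2.1213, 6.3640)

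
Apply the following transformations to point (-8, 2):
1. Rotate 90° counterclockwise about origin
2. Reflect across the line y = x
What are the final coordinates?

Step 1: Rotate 90° → (-2, -8)
Step 2: Reflect across line y = x → (-8, -2)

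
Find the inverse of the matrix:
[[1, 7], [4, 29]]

For [[a,b],[c,d]], inverse = (1/det)·[[d,-b],[-c,a]]
det = (1)(29) - (7)(4) = 29 - 28 = 1
Inverse = [[29, -7], [-4, 1]]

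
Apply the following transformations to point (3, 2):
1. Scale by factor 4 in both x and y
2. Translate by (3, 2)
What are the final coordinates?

Step 1: Scale (3, 2) by 4 → (12, 8)
Step 2: Translate by (3, 2) → (15, 10)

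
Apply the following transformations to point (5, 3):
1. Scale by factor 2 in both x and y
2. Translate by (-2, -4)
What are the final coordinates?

Step 1: Scale (5, 3) by 2 → (10, 6)
Step 2: Translate by (-2, -4) → (8, 2)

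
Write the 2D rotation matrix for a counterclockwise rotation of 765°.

Rotation matrix formula: [[cos θ, -sin θ], [sin θ, cos θ]]
For θ = 765°:
cos(765°) = √2/2
sin(765°) = √2/2
Result: [[√2/2, -√2/2], [√2/2, √2/2]]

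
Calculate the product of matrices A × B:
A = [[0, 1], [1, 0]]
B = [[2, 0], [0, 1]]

Matrix multiplication:
C[0][0] = 0×2 + 1×0 = 0
C[0][1] = 0×0 + 1×1 = 1
C[1][0] = 1×2 + 0×0 = 2
C[1][1] = 1×0 + 0×1 = 0
Result: [[0, 1], [2, 0]]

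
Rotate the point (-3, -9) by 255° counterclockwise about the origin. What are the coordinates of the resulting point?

Rotation matrix for 255°: [[cos 255°, -sin 255°], [sin 255°, cos 255°]] ≈ [[-0.258819, 0.965926], [-0.965926, -0.258819]]
[[-0.258819, 0.965926], [-0.965926, -0.258819]] × [-3, -9]ᵀ ≈ [-7.9169, 5.2271]ᵀ
Result: (-7.9169, 5.2271)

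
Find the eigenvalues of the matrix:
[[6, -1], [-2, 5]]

Characteristic equation: det(A - λI) = 0
λ² - (trace)λ + (det) = 0
trace = 6 + 5 = 11, det = (6)(5) - (-1)(-2) = 28
λ² - (11)λ + (28) = 0
λ = (11 ± √((11)² - 4·(28))) / 2 = (11 ± √9) / 2
Solving: λ = 4, 7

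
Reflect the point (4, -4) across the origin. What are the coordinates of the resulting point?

Reflection across origin: (4, -4) → (-4, 4)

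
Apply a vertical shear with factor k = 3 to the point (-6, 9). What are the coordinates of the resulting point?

Shear matrix for vertical shear with factor k = 3:
[[1, 0], [3, 1]]
Result: (-6, 9) → (-6, -9)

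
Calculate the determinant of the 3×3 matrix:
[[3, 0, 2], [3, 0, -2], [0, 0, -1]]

Expansion along first row:
det = 3·det([[0,-2],[0,-1]]) - 0·det([[3,-2],[0,-1]]) + 2·det([[3,0],[0,0]])
    = 3·(0·-1 - -2·0) - 0·(3·-1 - -2·0) + 2·(3·0 - 0·0)
    = 3·0 - 0·-3 + 2·0
    = 0 + 0 + 0 = 0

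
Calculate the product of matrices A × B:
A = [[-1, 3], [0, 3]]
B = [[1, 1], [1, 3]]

Matrix multiplication:
C[0][0] = -1×1 + 3×1 = 2
C[0][1] = -1×1 + 3×3 = 8
C[1][0] = 0×1 + 3×1 = 3
C[1][1] = 0×1 + 3×3 = 9
Result: [[2, 8], [3, 9]]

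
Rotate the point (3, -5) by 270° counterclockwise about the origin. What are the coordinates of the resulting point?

Rotation matrix for 270°: [[cos 270°, -sin 270°], [sin 270°, cos 270°]] = [[0, 1], [-1, 0]]
[[0, 1], [-1, 0]] × [3, -5]ᵀ = [-5, -3]ᵀ
Result: (-5, -3)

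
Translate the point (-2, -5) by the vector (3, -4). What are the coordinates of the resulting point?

Translation by (3, -4) (homogeneous matrix [[1, 0, 3], [0, 1, -4], [0, 0, 1]]):
x' = -2 + 3 = 1
y' = -5 + -4 = -9
Result: (1, -9)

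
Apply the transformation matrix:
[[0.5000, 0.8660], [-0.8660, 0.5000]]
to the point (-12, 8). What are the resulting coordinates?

Matrix multiplication:
[[0.5000, 0.8660], [-0.8660, 0.5000]] × [-12, 8]ᵀ
= [(0.5000)(-12) + (0.8660)(8), (-0.8660)(-12) + (0.5000)(8)]ᵀ
= [0.9280, 14.3920]ᵀ
Result: (0.9280, 14.3920)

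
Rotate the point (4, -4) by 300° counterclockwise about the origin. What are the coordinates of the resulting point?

Rotation matrix for 300°: [[cos 300°, -sin 300°], [sin 300°, cos 300°]] ≈ [[0.500000, 0.866025], [-0.866025, 0.500000]]
[[0.500000, 0.866025], [-0.866025, 0.500000]] × [4, -4]ᵀ ≈ [-1.4641, -5.4641]ᵀ
Result: (-1.4641, -5.4641)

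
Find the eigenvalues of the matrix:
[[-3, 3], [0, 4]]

Characteristic equation: det(A - λI) = 0
λ² - (trace)λ + (det) = 0
trace = -3 + 4 = 1, det = (-3)(4) - (3)(0) = -12
λ² - (1)λ + (-12) = 0
λ = (1 ± √((1)² - 4·(-12))) / 2 = (1 ± √49) / 2
Solving: λ = -3, 4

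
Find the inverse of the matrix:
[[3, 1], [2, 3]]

For [[a,b],[c,d]], inverse = (1/det)·[[d,-b],[-c,a]]
det = (3)(3) - (1)(2) = 9 - 2 = 7
Inverse = (1/7)·[[3, -1], [-2, 3]]
= [[3/7, -1/7], [-2/7, 3/7]]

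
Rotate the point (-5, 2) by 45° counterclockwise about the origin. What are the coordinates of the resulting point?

Rotation matrix for 45°: [[cos 45°, -sin 45°], [sin 45°, cos 45°]] ≈ [[0.707107, -0.707107], [0.707107, 0.707107]]
[[0.707107, -0.707107], [0.707107, 0.707107]] × [-5, 2]ᵀ ≈ [-4.9497, -2.1213]ᵀ
Result: (-4.9497, -2.1213)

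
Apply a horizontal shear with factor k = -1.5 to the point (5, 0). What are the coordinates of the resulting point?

Shear matrix for horizontal shear with factor k = -1.5:
[[1, -1.50], [0, 1]]
Result: (5, 0) → (5, 0)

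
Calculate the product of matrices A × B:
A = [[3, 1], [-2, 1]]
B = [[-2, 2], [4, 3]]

Matrix multiplication:
C[0][0] = 3×-2 + 1×4 = -2
C[0][1] = 3×2 + 1×3 = 9
C[1][0] = -2×-2 + 1×4 = 8
C[1][1] = -2×2 + 1×3 = -1
Result: [[-2, 9], [8, -1]]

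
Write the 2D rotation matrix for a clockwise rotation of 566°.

Rotation matrix formula: [[cos θ, -sin θ], [sin θ, cos θ]]
A clockwise rotation by 566° is equivalent to a counterclockwise rotation by -566°.
For θ = -566°:
cos(-566°) = -0.8988
sin(-566°) = 0.4384
Result: [[-0.8988, -0.4384], [0.4384, -0.8988]]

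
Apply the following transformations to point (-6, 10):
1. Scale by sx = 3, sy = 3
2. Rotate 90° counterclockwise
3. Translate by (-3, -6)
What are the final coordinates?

Step 1: Scale → (-18, 30)
Step 2: Rotate 90° → (-30, -18)
Step 3: Translate → (-33, -24)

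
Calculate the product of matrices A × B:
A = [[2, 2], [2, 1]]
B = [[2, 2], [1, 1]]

Matrix multiplication:
C[0][0] = 2×2 + 2×1 = 6
C[0][1] = 2×2 + 2×1 = 6
C[1][0] = 2×2 + 1×1 = 5
C[1][1] = 2×2 + 1×1 = 5
Result: [[6, 6], [5, 5]]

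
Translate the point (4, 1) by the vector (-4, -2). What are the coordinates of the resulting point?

Translation by (-4, -2) (homogeneous matrix [[1, 0, -4], [0, 1, -2], [0, 0, 1]]):
x' = 4 + -4 = 0
y' = 1 + -2 = -1
Result: (0, -1)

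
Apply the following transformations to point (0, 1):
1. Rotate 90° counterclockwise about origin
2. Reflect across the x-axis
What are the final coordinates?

Step 1: Rotate 90° → (-1, 0)
Step 2: Reflect across x-axis → (-1, 0)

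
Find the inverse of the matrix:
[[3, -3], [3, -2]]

For [[a,b],[c,d]], inverse = (1/det)·[[d,-b],[-c,a]]
det = (3)(-2) - (-3)(3) = -6 - -9 = 3
Inverse = (1/3)·[[-2, 3], [-3, 3]]
= [[-2/3, 1], [-1, 1]]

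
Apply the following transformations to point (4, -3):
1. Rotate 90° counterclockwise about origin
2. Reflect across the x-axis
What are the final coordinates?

Step 1: Rotate 90° → (3, 4)
Step 2: Reflect across x-axis → (3, -4)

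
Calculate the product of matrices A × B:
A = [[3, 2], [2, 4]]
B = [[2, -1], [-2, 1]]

Matrix multiplication:
C[0][0] = 3×2 + 2×-2 = 2
C[0][1] = 3×-1 + 2×1 = -1
C[1][0] = 2×2 + 4×-2 = -4
C[1][1] = 2×-1 + 4×1 = 2
Result: [[2, -1], [-4, 2]]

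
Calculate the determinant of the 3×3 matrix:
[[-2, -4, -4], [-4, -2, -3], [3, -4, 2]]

Expansion along first row:
det = -2·det([[-2,-3],[-4,2]]) - -4·det([[-4,-3],[3,2]]) + -4·det([[-4,-2],[3,-4]])
    = -2·(-2·2 - -3·-4) - -4·(-4·2 - -3·3) + -4·(-4·-4 - -2·3)
    = -2·-16 - -4·1 + -4·22
    = 32 + 4 + -88 = -52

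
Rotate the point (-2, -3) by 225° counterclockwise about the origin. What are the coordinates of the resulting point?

Rotation matrix for 225°: [[cos 225°, -sin 225°], [sin 225°, cos 225°]] ≈ [[-0.707107, 0.707107], [-0.707107, -0.707107]]
[[-0.707107, 0.707107], [-0.707107, -0.707107]] × [-2, -3]ᵀ ≈ [-0.7071, 3.5355]ᵀ
Result: (-0.7071, 3.5355)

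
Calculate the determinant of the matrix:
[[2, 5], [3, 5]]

For a 2×2 matrix [[a, b], [c, d]], det = ad - bc
det = (2)(5) - (5)(3) = 10 - 15 = -5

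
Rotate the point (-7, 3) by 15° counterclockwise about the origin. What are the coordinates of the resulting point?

Rotation matrix for 15°: [[cos 15°, -sin 15°], [sin 15°, cos 15°]] ≈ [[0.965926, -0.258819], [0.258819, 0.965926]]
[[0.965926, -0.258819], [0.258819, 0.965926]] × [-7, 3]ᵀ ≈ [-7.5379, 1.0860]ᵀ
Result: (-7.5379, 1.0860)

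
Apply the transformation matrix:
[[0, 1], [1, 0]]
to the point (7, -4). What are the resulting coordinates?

Matrix multiplication:
[[0, 1], [1, 0]] × [7, -4]ᵀ
= [(0)(7) + (1)(-4), (1)(7) + (0)(-4)]ᵀ
= [-4, 7]ᵀ
Result: (-4, 7)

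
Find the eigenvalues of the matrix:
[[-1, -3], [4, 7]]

Characteristic equation: det(A - λI) = 0
λ² - (trace)λ + (det) = 0
trace = -1 + 7 = 6, det = (-1)(7) - (-3)(4) = 5
λ² - (6)λ + (5) = 0
λ = (6 ± √((6)² - 4·(5))) / 2 = (6 ± √16) / 2
Solving: λ = 1, 5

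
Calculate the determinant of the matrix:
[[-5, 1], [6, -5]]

For a 2×2 matrix [[a, b], [c, d]], det = ad - bc
det = (-5)(-5) - (1)(6) = 25 - 6 = 19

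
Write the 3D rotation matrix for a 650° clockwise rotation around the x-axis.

Rotation matrix for clockwise 650° around x-axis:
A clockwise rotation by 650° is a counterclockwise rotation by -650°.
cos(-650°) = 0.3420, sin(-650°) = 0.9397
Result: [[1, 0, 0], [0, 0.3420, -0.9397], [0, 0.9397, 0.3420]]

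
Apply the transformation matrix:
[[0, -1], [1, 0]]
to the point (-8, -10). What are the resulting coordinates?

Matrix multiplication:
[[0, -1], [1, 0]] × [-8, -10]ᵀ
= [(0)(-8) + (-1)(-10), (1)(-8) + (0)(-10)]ᵀ
= [10, -8]ᵀ
Result: (10, -8)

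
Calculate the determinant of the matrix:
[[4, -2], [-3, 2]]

For a 2×2 matrix [[a, b], [c, d]], det = ad - bc
det = (4)(2) - (-2)(-3) = 8 - 6 = 2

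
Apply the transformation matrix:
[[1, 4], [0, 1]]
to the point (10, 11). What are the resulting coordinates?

Matrix multiplication:
[[1, 4], [0, 1]] × [10, 11]ᵀ
= [(1)(10) + (4)(11), (0)(10) + (1)(11)]ᵀ
= [54, 11]ᵀ
Result: (54, 11)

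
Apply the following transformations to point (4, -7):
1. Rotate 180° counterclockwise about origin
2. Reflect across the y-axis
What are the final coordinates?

Step 1: Rotate 180° → (-4, 7)
Step 2: Reflect across y-axis → (4, 7)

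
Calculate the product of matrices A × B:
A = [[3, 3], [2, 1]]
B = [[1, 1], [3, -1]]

Matrix multiplication:
C[0][0] = 3×1 + 3×3 = 12
C[0][1] = 3×1 + 3×-1 = 0
C[1][0] = 2×1 + 1×3 = 5
C[1][1] = 2×1 + 1×-1 = 1
Result: [[12, 0], [5, 1]]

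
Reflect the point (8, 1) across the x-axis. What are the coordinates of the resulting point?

Reflection across x-axis: (8, 1) → (8, -1)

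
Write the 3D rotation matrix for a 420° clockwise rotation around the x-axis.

Rotation matrix for clockwise 420° around x-axis:
A clockwise rotation by 420° is a counterclockwise rotation by -420°.
cos(-420°) = 1/2, sin(-420°) = -√3/2
Result: [[1, 0, 0], [0, 1/2, √3/2], [0, -√3/2, 1/2]]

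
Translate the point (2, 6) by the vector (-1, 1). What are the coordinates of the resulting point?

Translation by (-1, 1) (homogeneous matrix [[1, 0, -1], [0, 1, 1], [0, 0, 1]]):
x' = 2 + -1 = 1
y' = 6 + 1 = 7
Result: (1, 7)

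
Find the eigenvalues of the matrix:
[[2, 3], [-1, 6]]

Characteristic equation: det(A - λI) = 0
λ² - (trace)λ + (det) = 0
trace = 2 + 6 = 8, det = (2)(6) - (3)(-1) = 15
λ² - (8)λ + (15) = 0
λ = (8 ± √((8)² - 4·(15))) / 2 = (8 ± √4) / 2
Solving: λ = 3, 5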